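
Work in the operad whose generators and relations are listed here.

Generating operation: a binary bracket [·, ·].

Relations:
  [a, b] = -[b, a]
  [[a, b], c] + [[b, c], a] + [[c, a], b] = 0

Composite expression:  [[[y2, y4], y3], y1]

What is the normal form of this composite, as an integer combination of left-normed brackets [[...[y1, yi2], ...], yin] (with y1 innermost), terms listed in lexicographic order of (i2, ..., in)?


Expand each bracket as ab - ba; the y1-initial words give the coefficients.
Composite bracket: [[[y2, y4], y3], y1]
Full expansion: 8 signed words from ab - ba (2^3 = 8).
Only words starting with y1 matter:
  sign of y1y2y4y3 is -1, so it contributes -[[[y1, y2], y4], y3]
  sign of y1y3y2y4 is +1, so it contributes +[[[y1, y3], y2], y4]
  sign of y1y3y4y2 is -1, so it contributes -[[[y1, y3], y4], y2]
  sign of y1y4y2y3 is +1, so it contributes +[[[y1, y4], y2], y3]

-[[[y1, y2], y4], y3] + [[[y1, y3], y2], y4] - [[[y1, y3], y4], y2] + [[[y1, y4], y2], y3]


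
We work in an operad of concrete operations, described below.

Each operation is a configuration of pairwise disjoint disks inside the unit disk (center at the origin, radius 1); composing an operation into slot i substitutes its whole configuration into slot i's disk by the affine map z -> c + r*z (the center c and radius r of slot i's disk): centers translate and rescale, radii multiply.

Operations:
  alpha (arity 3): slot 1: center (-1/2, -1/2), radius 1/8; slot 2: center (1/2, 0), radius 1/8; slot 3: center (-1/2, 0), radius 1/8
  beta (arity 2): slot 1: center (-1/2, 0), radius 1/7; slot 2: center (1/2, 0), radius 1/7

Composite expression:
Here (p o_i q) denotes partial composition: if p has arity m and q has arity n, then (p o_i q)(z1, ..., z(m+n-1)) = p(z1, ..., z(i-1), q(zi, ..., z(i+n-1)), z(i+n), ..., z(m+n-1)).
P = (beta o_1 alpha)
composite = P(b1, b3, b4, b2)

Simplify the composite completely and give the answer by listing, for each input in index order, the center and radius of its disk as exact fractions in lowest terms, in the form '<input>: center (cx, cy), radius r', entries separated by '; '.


b1: center (-4/7, -1/14), radius 1/56; b2: center (1/2, 0), radius 1/7; b3: center (-3/7, 0), radius 1/56; b4: center (-4/7, 0), radius 1/56

Only the slot chain above each b matters under beta; compose those maps.
tracing b1 down its 2-map path: center (-4/7, -1/14), radius 1/56
tracing b3 down its 2-map path: center (-3/7, 0), radius 1/56
tracing b4 down its 2-map path: center (-4/7, 0), radius 1/56
tracing b2 down its 1-map path: center (1/2, 0), radius 1/7


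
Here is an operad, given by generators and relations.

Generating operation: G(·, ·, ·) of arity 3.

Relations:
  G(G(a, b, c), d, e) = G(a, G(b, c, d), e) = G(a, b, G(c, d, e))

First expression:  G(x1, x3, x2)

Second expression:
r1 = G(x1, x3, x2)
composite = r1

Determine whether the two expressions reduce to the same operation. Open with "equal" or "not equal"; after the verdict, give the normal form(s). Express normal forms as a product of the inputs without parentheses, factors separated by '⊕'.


equal; the common form is x1 ⊕ x3 ⊕ x2

The first composite normalizes to x1 ⊕ x3 ⊕ x2
The second composite normalizes to x1 ⊕ x3 ⊕ x2
Identical normal forms: equal.


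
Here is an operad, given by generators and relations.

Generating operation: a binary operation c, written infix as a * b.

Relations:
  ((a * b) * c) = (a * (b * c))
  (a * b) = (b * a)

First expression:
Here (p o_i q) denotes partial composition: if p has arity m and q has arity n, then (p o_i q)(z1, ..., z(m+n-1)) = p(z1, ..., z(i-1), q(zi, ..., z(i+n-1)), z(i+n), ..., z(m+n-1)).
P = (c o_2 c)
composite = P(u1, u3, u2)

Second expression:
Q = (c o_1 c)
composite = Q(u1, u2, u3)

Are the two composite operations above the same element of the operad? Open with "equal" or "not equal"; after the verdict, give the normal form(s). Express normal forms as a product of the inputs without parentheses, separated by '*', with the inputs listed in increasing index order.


equal: each reduces to u1 * u2 * u3

Reducing the first expression gives u1 * u2 * u3
Reducing the second expression gives u1 * u2 * u3
The forms coincide; equal.


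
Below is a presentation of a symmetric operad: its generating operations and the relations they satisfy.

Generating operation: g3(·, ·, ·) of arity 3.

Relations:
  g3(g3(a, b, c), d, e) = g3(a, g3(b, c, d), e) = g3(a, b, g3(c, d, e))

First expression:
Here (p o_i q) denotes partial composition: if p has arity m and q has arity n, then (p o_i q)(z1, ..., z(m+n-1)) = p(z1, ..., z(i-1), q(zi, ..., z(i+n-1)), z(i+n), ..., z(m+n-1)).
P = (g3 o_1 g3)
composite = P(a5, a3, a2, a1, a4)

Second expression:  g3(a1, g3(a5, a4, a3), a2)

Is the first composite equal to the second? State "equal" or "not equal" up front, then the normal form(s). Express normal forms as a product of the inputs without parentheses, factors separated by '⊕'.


not equal; the first gives a5 ⊕ a3 ⊕ a2 ⊕ a1 ⊕ a4 and the second a1 ⊕ a5 ⊕ a4 ⊕ a3 ⊕ a2


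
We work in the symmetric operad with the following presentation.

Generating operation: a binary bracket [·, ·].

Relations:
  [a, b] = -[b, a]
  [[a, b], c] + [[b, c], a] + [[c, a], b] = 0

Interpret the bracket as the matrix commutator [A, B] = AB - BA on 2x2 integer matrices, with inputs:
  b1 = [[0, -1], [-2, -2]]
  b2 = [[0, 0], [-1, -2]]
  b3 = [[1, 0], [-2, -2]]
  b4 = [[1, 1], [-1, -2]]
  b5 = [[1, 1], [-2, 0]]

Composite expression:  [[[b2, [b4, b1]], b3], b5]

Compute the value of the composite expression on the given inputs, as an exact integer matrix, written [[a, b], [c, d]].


[[-34, 10], [54, 34]]

[b4, b1] = [[-3, -5], [4, 3]]
[b2, [b4, b1]] = [[-5, -10], [-2, 5]]
[[b2, [b4, b1]], b3] = [[20, 30], [-26, -20]]
[[[b2, [b4, b1]], b3], b5] = [[-34, 10], [54, 34]]


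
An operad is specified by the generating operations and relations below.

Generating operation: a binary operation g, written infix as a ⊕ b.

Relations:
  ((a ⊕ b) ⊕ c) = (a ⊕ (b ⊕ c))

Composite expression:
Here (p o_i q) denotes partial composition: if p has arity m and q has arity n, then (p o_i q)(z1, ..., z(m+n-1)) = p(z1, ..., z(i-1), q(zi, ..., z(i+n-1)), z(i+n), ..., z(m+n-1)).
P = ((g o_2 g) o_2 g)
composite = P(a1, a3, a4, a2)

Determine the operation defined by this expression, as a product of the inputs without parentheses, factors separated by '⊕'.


a1 ⊕ a3 ⊕ a4 ⊕ a2


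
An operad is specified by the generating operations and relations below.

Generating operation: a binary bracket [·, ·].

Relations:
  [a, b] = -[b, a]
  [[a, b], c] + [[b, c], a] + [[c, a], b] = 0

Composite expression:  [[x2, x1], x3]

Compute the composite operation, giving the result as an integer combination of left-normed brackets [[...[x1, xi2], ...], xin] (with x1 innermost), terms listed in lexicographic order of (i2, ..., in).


-[[x1, x2], x3]

Antisymmetry and Jacobi reduce to x1-anchored left-normed brackets.
Composite bracket: [[x2, x1], x3]
Full expansion: 4 signed words from ab - ba (2^2 = 4).
The x1-initial words carry the normal form:
  x1x2x3 (sign -1) contributes -[[x1, x2], x3]


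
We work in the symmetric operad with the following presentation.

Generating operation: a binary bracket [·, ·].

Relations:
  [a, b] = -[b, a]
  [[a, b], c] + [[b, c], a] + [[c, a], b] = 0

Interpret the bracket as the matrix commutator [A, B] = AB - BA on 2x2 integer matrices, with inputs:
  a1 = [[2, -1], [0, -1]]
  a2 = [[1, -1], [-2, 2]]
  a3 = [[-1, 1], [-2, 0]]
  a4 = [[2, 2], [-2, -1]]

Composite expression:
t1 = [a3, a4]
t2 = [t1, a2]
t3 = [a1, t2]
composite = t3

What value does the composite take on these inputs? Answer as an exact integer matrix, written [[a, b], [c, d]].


[a3, a4] = [[2, -5], [-8, -2]]
[[a3, a4], a2] = [[2, -9], [16, -2]]
[a1, [[a3, a4], a2]] = [[-16, -23], [-48, 16]]

[[-16, -23], [-48, 16]]


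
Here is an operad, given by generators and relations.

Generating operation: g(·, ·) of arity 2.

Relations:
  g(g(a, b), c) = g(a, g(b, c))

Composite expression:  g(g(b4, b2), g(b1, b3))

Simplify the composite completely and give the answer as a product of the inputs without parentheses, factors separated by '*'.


b4 * b2 * b1 * b3


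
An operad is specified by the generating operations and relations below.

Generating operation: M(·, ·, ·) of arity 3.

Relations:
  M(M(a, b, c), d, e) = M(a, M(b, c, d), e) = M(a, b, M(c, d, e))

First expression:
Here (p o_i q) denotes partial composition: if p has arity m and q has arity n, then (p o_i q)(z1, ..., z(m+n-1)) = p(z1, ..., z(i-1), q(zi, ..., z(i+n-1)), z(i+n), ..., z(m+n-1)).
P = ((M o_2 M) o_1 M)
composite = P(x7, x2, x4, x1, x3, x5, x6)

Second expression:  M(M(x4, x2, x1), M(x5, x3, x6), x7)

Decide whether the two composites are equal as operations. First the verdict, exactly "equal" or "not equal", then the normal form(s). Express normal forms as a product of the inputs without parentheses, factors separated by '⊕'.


not equal; the first gives x7 ⊕ x2 ⊕ x4 ⊕ x1 ⊕ x3 ⊕ x5 ⊕ x6 and the second x4 ⊕ x2 ⊕ x1 ⊕ x5 ⊕ x3 ⊕ x6 ⊕ x7


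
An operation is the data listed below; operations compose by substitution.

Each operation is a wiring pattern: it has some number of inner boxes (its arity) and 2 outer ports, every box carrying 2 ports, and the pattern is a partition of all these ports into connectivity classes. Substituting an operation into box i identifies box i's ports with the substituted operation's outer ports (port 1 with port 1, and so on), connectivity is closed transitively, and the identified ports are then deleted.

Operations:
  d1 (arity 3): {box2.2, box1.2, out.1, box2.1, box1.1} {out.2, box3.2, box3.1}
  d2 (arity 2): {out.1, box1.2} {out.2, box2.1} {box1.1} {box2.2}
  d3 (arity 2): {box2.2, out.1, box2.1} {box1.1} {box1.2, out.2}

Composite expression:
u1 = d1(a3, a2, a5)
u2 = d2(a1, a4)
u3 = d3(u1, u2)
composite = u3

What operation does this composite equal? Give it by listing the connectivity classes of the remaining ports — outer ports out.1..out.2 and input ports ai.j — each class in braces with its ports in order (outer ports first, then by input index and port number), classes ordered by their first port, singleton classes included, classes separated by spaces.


{out.1, a1.2, a4.1} {out.2, a5.1, a5.2} {a1.1} {a2.1, a2.2, a3.1, a3.2} {a4.2}


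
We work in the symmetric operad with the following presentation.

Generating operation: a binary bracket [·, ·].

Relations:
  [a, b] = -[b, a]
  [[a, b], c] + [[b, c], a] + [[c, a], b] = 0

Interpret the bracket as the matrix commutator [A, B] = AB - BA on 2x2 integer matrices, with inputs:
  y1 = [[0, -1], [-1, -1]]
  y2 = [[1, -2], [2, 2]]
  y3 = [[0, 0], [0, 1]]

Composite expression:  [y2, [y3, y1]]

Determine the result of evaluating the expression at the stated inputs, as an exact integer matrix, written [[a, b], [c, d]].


[[0, -1], [-1, 0]]

[y3, y1] = [[0, 1], [-1, 0]]
[y2, [y3, y1]] = [[0, -1], [-1, 0]]


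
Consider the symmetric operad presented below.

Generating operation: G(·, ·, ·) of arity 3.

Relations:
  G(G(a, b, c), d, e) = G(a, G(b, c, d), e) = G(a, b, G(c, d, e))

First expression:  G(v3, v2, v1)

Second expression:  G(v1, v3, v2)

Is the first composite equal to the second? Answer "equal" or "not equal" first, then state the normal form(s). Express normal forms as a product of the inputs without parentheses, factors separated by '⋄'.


The first expression, normalized: v3 ⋄ v2 ⋄ v1
The second expression, normalized: v1 ⋄ v3 ⋄ v2
The forms do not match — not equal.

not equal; first: v3 ⋄ v2 ⋄ v1; second: v1 ⋄ v3 ⋄ v2


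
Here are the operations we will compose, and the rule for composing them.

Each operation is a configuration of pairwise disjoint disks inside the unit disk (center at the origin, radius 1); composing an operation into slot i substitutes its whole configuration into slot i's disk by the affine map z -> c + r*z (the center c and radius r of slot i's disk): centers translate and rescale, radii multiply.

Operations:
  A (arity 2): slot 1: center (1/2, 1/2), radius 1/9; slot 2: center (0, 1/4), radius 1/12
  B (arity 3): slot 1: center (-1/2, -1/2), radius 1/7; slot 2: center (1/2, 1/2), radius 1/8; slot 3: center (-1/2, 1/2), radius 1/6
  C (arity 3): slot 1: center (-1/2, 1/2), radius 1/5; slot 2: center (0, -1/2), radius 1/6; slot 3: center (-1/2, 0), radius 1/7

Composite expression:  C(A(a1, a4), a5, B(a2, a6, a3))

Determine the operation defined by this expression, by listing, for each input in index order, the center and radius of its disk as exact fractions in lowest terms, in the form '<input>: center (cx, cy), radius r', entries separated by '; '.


a1: center (-2/5, 3/5), radius 1/45; a2: center (-4/7, -1/14), radius 1/49; a3: center (-4/7, 1/14), radius 1/42; a4: center (-1/2, 11/20), radius 1/60; a5: center (0, -1/2), radius 1/6; a6: center (-3/7, 1/14), radius 1/56

Below C, radii multiply path by path; the a-disk centers shift.
a1: after 2 affine steps, its disk has center (-2/5, 3/5), radius 1/45
a4: after 2 affine steps, its disk has center (-1/2, 11/20), radius 1/60
a5: after 1 affine step, its disk has center (0, -1/2), radius 1/6
a2: after 2 affine steps, its disk has center (-4/7, -1/14), radius 1/49
a6: after 2 affine steps, its disk has center (-3/7, 1/14), radius 1/56
a3: after 2 affine steps, its disk has center (-4/7, 1/14), radius 1/42


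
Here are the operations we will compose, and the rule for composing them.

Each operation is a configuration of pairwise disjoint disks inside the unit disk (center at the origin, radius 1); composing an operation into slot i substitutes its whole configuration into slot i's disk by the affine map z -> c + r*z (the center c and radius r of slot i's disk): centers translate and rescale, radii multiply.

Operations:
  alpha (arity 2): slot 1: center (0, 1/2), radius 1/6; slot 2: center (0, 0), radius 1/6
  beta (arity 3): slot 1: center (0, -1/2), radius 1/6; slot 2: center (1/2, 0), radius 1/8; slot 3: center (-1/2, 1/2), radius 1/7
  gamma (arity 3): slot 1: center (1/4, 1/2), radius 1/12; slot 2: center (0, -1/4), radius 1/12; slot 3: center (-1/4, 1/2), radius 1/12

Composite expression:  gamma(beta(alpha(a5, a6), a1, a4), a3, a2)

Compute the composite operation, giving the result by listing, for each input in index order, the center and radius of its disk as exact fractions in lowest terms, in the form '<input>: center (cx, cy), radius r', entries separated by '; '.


a1: center (7/24, 1/2), radius 1/96; a2: center (-1/4, 1/2), radius 1/12; a3: center (0, -1/4), radius 1/12; a4: center (5/24, 13/24), radius 1/84; a5: center (1/4, 67/144), radius 1/432; a6: center (1/4, 11/24), radius 1/432

Below gamma, radii multiply path by path; the a-disk centers shift.
a5: after 3 affine steps, its disk has center (1/4, 67/144), radius 1/432
a6: after 3 affine steps, its disk has center (1/4, 11/24), radius 1/432
a1: after 2 affine steps, its disk has center (7/24, 1/2), radius 1/96
a4: after 2 affine steps, its disk has center (5/24, 13/24), radius 1/84
a3: after 1 affine step, its disk has center (0, -1/4), radius 1/12
a2: after 1 affine step, its disk has center (-1/4, 1/2), radius 1/12


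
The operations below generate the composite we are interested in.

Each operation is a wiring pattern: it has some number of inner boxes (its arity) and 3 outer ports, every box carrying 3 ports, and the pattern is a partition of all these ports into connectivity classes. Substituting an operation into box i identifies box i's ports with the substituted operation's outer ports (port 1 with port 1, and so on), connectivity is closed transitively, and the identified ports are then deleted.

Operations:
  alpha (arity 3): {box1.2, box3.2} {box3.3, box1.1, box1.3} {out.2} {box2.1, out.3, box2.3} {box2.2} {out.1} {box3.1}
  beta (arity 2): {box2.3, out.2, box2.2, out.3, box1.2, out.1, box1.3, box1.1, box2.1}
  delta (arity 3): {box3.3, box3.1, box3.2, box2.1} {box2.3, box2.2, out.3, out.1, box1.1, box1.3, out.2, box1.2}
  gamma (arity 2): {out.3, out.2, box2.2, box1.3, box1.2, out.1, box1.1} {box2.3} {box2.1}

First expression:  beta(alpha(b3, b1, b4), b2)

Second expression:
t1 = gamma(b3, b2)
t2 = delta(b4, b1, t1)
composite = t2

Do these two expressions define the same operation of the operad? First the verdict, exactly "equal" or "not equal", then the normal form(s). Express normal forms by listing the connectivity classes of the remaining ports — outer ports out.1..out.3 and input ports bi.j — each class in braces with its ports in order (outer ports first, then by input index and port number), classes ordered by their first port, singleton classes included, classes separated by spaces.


Normal form of the first expression: {out.1, out.2, out.3, b1.1, b1.3, b2.1, b2.2, b2.3} {b1.2} {b3.1, b3.3, b4.3} {b3.2, b4.2} {b4.1}
Normal form of the second expression: {out.1, out.2, out.3, b1.2, b1.3, b4.1, b4.2, b4.3} {b1.1, b2.2, b3.1, b3.2, b3.3} {b2.1} {b2.3}
Different reductions; not equal.

not equal; the first gives {out.1, out.2, out.3, b1.1, b1.3, b2.1, b2.2, b2.3} {b1.2} {b3.1, b3.3, b4.3} {b3.2, b4.2} {b4.1} and the second {out.1, out.2, out.3, b1.2, b1.3, b4.1, b4.2, b4.3} {b1.1, b2.2, b3.1, b3.2, b3.3} {b2.1} {b2.3}


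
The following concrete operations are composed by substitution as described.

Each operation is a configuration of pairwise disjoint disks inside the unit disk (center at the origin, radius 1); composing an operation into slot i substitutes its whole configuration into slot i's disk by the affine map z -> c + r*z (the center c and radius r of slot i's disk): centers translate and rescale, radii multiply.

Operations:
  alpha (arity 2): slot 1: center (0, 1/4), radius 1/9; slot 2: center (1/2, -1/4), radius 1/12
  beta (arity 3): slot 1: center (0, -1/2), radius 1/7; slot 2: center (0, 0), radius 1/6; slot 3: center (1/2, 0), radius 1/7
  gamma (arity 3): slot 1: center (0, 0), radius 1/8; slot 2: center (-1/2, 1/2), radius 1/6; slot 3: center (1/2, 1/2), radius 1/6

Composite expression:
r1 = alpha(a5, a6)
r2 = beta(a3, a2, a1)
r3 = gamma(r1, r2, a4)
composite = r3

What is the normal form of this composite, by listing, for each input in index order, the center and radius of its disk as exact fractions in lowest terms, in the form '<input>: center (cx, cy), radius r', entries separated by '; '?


a1: center (-5/12, 1/2), radius 1/42; a2: center (-1/2, 1/2), radius 1/36; a3: center (-1/2, 5/12), radius 1/42; a4: center (1/2, 1/2), radius 1/6; a5: center (0, 1/32), radius 1/72; a6: center (1/16, -1/32), radius 1/96

Follow each a-input down from gamma: c' goes to c + r*c', radius to r*r'.
input a5: applying the 2 nested substitutions gives center (0, 1/32), radius 1/72
input a6: applying the 2 nested substitutions gives center (1/16, -1/32), radius 1/96
input a3: applying the 2 nested substitutions gives center (-1/2, 5/12), radius 1/42
input a2: applying the 2 nested substitutions gives center (-1/2, 1/2), radius 1/36
input a1: applying the 2 nested substitutions gives center (-5/12, 1/2), radius 1/42
input a4: applying the 1 nested substitution gives center (1/2, 1/2), radius 1/6


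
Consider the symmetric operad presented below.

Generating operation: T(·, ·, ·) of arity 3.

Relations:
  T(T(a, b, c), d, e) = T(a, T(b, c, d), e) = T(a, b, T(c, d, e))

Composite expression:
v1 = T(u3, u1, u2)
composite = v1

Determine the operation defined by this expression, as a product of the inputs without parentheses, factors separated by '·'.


u3 · u1 · u2

The T-tree's shape is irrelevant; the u-reading-order decides.
T(u3, u1, u2) reduces to u3 · u1 · u2


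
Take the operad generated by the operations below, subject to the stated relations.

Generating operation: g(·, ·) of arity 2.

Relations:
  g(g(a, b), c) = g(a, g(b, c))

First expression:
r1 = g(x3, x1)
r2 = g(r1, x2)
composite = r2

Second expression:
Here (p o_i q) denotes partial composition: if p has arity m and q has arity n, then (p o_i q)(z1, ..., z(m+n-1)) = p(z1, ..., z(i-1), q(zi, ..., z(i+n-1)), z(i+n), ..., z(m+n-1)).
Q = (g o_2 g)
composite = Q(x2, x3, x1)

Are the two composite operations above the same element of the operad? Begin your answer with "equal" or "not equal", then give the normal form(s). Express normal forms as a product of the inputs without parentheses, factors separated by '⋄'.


not equal — first x3 ⋄ x1 ⋄ x2, second x2 ⋄ x3 ⋄ x1


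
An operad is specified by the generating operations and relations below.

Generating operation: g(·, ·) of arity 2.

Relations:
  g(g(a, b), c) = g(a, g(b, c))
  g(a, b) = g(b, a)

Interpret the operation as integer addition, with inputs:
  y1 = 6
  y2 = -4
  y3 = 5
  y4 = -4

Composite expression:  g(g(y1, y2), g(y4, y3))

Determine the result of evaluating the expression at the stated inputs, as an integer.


g(y1, y2) = 2
g(y4, y3) = 1
g(g(y1, y2), g(y4, y3)) = 3

3


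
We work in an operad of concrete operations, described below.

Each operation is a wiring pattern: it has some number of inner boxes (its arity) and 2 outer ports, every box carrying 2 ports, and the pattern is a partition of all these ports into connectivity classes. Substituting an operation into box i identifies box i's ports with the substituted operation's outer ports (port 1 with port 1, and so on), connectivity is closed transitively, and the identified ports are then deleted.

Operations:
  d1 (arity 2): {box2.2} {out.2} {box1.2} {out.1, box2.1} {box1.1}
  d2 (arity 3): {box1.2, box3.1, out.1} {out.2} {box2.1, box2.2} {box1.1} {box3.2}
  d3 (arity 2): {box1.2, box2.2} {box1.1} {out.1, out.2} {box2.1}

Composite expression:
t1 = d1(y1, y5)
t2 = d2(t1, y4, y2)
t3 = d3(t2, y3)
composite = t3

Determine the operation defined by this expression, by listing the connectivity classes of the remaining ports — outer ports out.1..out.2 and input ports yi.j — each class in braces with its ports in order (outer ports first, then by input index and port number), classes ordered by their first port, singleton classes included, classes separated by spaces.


{out.1, out.2} {y1.1} {y1.2} {y2.1} {y2.2} {y3.1} {y3.2} {y4.1, y4.2} {y5.1} {y5.2}

Reachability decides: close wires over d3-identified ports.
composing d1 on (y1, y5), with out.j its own outer ports: {out.1, y5.1} {out.2} {y1.1} {y1.2} {y5.2}
composing d2 on (y1, y5, y4, y2), with out.j its own outer ports: {out.1, y2.1} {out.2} {y1.1} {y1.2} {y2.2} {y4.1, y4.2} {y5.1} {y5.2}
composing d3 on (y1, y5, y4, y2, y3), with out.j its own outer ports: {out.1, out.2} {y1.1} {y1.2} {y2.1} {y2.2} {y3.1} {y3.2} {y4.1, y4.2} {y5.1} {y5.2}


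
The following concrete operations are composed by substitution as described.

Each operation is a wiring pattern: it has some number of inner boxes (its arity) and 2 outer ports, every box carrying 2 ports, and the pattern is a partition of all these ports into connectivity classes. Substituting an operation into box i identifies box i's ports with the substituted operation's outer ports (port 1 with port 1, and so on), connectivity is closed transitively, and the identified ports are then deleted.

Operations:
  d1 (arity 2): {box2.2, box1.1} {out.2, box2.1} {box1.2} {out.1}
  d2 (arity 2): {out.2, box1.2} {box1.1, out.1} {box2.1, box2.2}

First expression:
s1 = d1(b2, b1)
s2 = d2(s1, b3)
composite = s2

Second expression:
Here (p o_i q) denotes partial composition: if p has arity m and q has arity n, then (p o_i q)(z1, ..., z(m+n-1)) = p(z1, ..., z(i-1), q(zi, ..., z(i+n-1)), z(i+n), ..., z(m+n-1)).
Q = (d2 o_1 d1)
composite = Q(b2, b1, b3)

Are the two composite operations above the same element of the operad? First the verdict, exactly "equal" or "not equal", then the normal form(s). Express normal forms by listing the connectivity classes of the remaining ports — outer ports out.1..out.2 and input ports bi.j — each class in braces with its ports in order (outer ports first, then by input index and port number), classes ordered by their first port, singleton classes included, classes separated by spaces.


equal: each reduces to {out.1} {out.2, b1.1} {b1.2, b2.1} {b2.2} {b3.1, b3.2}

The first composite normalizes to {out.1} {out.2, b1.1} {b1.2, b2.1} {b2.2} {b3.1, b3.2}
The second composite normalizes to {out.1} {out.2, b1.1} {b1.2, b2.1} {b2.2} {b3.1, b3.2}
Both agree, so they are equal.


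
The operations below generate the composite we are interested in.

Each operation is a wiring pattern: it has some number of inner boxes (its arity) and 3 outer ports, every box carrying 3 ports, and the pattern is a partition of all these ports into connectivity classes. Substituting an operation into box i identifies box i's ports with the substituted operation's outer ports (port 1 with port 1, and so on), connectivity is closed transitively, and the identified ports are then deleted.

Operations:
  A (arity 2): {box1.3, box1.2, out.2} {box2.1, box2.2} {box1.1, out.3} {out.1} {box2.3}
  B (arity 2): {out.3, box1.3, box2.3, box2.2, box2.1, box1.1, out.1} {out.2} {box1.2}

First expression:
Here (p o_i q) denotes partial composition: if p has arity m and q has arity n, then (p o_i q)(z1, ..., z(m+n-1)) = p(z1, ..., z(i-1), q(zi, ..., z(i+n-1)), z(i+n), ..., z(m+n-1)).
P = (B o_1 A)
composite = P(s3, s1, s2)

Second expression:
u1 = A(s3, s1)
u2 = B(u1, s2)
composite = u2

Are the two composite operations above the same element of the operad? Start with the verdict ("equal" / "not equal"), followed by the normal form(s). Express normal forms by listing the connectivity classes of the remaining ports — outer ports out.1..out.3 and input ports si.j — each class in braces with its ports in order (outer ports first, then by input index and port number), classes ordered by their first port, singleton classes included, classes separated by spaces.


equal: each reduces to {out.1, out.3, s2.1, s2.2, s2.3, s3.1} {out.2} {s1.1, s1.2} {s1.3} {s3.2, s3.3}

The first composite normalizes to {out.1, out.3, s2.1, s2.2, s2.3, s3.1} {out.2} {s1.1, s1.2} {s1.3} {s3.2, s3.3}
The second composite normalizes to {out.1, out.3, s2.1, s2.2, s2.3, s3.1} {out.2} {s1.1, s1.2} {s1.3} {s3.2, s3.3}
The normal forms match — equal.


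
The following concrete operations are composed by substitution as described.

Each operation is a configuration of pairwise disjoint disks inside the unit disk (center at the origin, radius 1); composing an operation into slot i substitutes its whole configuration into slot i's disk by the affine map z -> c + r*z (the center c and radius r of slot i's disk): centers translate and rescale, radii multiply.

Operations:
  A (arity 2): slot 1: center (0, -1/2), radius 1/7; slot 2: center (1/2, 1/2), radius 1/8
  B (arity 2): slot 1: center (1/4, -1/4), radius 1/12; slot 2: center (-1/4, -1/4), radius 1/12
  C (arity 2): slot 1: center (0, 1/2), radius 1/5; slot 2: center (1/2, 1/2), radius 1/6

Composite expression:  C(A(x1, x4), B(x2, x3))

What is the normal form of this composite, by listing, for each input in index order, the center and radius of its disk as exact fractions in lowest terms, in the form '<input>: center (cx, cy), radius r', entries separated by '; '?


Only the slot chain above each x matters under C; compose those maps.
x1: after 2 affine steps, its disk has center (0, 2/5), radius 1/35
x4: after 2 affine steps, its disk has center (1/10, 3/5), radius 1/40
x2: after 2 affine steps, its disk has center (13/24, 11/24), radius 1/72
x3: after 2 affine steps, its disk has center (11/24, 11/24), radius 1/72

x1: center (0, 2/5), radius 1/35; x2: center (13/24, 11/24), radius 1/72; x3: center (11/24, 11/24), radius 1/72; x4: center (1/10, 3/5), radius 1/40


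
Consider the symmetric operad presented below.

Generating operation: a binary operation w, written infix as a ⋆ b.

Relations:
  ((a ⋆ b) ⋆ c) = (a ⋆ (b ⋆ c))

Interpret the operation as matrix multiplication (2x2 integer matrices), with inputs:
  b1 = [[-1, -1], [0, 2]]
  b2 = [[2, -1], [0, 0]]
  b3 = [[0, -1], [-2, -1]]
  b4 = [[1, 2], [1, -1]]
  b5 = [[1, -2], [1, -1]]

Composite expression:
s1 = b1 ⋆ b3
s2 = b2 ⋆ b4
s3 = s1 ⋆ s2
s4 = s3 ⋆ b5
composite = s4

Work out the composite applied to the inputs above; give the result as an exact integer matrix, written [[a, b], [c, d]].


[[12, -14], [-24, 28]]

(b1 ⋆ b3) = [[2, 2], [-4, -2]]
(b2 ⋆ b4) = [[1, 5], [0, 0]]
((b1 ⋆ b3) ⋆ (b2 ⋆ b4)) = [[2, 10], [-4, -20]]
(((b1 ⋆ b3) ⋆ (b2 ⋆ b4)) ⋆ b5) = [[12, -14], [-24, 28]]


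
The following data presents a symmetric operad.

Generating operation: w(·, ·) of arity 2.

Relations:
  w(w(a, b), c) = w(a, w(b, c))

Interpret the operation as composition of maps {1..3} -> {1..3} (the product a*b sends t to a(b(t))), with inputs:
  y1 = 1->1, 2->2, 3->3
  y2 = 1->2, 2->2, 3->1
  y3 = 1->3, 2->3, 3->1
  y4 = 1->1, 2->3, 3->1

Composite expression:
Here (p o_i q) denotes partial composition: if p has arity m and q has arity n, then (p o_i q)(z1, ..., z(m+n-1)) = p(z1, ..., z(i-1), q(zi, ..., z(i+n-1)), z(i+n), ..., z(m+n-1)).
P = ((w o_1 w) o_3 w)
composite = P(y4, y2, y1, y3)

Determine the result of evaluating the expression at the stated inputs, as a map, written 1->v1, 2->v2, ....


1->1, 2->1, 3->3


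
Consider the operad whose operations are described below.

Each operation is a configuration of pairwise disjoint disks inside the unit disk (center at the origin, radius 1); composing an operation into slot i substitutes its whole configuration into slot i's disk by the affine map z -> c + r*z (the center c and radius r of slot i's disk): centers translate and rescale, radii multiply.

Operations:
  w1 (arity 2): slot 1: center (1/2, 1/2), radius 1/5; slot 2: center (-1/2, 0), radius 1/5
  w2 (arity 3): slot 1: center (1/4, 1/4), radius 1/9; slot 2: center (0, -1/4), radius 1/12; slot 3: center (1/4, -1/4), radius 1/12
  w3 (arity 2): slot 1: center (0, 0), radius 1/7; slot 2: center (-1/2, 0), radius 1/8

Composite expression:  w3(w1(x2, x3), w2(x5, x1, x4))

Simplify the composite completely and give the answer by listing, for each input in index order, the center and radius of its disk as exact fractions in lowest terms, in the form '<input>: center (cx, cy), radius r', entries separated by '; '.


Follow each x-input down from w3: c' goes to c + r*c', radius to r*r'.
input x2: composing its 2 substitution steps yields center (1/14, 1/14), radius 1/35
input x3: composing its 2 substitution steps yields center (-1/14, 0), radius 1/35
input x5: composing its 2 substitution steps yields center (-15/32, 1/32), radius 1/72
input x1: composing its 2 substitution steps yields center (-1/2, -1/32), radius 1/96
input x4: composing its 2 substitution steps yields center (-15/32, -1/32), radius 1/96

x1: center (-1/2, -1/32), radius 1/96; x2: center (1/14, 1/14), radius 1/35; x3: center (-1/14, 0), radius 1/35; x4: center (-15/32, -1/32), radius 1/96; x5: center (-15/32, 1/32), radius 1/72


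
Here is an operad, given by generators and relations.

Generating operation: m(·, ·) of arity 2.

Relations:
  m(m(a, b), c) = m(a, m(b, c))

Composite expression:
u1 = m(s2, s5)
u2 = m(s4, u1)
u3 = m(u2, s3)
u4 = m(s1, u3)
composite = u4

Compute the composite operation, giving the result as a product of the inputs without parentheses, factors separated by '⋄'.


Every regrouping of m is equal, so read the s-inputs in written order.
m(s2, s5) spells out as s2 ⋄ s5
m(s4, m(s2, s5)) spells out as s4 ⋄ s2 ⋄ s5
m(m(s4, m(s2, s5)), s3) spells out as s4 ⋄ s2 ⋄ s5 ⋄ s3
m(s1, m(m(s4, m(s2, s5)), s3)) spells out as s1 ⋄ s4 ⋄ s2 ⋄ s5 ⋄ s3

s1 ⋄ s4 ⋄ s2 ⋄ s5 ⋄ s3


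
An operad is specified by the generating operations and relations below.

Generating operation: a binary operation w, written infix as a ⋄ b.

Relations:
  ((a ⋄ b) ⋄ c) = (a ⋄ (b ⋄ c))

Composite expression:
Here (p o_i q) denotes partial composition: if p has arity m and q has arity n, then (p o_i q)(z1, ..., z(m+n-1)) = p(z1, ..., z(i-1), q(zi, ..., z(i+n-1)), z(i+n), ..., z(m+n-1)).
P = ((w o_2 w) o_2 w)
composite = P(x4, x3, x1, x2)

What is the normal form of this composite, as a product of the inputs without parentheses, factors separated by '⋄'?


Associativity of w dissolves the nesting; only the x-input order survives.
(x3 ⋄ x1) unparenthesizes to x3 ⋄ x1
((x3 ⋄ x1) ⋄ x2) unparenthesizes to x3 ⋄ x1 ⋄ x2
(x4 ⋄ ((x3 ⋄ x1) ⋄ x2)) unparenthesizes to x4 ⋄ x3 ⋄ x1 ⋄ x2

x4 ⋄ x3 ⋄ x1 ⋄ x2


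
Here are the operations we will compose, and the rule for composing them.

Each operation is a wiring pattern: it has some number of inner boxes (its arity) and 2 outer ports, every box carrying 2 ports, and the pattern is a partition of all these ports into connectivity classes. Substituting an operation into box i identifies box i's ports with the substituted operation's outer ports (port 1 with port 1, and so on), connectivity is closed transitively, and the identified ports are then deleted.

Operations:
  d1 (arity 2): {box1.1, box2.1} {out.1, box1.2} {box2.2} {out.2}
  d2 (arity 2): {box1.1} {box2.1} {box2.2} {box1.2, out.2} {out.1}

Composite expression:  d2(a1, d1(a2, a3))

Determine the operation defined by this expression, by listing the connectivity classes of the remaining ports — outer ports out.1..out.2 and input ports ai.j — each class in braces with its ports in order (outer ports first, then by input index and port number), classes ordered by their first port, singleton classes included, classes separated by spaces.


{out.1} {out.2, a1.2} {a1.1} {a2.1, a3.1} {a2.2} {a3.2}

Substituting into d2 glues patterns; closure does the rest.
d1 over (a2, a3) gives {out.1, a2.2} {out.2} {a2.1, a3.1} {a3.2}, out.j being that stage's outer ports
d2 over (a1, a2, a3) gives {out.1} {out.2, a1.2} {a1.1} {a2.1, a3.1} {a2.2} {a3.2}, out.j being that stage's outer ports


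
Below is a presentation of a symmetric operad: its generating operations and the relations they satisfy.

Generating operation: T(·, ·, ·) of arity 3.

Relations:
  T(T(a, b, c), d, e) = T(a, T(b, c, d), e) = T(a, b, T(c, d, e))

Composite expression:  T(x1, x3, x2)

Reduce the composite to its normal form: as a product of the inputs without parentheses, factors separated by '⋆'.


x1 ⋆ x3 ⋆ x2


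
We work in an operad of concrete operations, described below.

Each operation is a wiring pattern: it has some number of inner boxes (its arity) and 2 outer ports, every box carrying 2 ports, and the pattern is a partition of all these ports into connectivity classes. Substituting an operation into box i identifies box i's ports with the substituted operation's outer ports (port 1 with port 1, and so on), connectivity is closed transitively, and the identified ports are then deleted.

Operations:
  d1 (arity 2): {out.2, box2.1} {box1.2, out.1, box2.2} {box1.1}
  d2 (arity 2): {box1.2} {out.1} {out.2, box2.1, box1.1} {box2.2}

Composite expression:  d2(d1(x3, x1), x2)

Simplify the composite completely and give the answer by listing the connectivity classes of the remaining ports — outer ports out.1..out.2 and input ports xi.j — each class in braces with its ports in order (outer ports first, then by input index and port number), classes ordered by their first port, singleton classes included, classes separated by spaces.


Treat the ports identified at d2 as solder joints: merge, then drop.
composing d1 on (x3, x1), with out.j its own outer ports: {out.1, x1.2, x3.2} {out.2, x1.1} {x3.1}
composing d2 on (x3, x1, x2), with out.j its own outer ports: {out.1} {out.2, x1.2, x2.1, x3.2} {x1.1} {x2.2} {x3.1}

{out.1} {out.2, x1.2, x2.1, x3.2} {x1.1} {x2.2} {x3.1}


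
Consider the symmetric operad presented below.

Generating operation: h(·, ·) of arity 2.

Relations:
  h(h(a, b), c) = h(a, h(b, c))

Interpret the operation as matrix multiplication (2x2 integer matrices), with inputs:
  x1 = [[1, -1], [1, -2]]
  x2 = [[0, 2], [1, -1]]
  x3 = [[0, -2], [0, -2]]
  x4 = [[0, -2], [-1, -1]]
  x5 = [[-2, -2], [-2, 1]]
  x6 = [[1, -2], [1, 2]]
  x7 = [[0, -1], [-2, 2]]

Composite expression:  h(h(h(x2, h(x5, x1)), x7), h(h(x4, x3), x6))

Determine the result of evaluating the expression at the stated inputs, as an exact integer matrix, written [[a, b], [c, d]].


[[8, 16], [12, 24]]


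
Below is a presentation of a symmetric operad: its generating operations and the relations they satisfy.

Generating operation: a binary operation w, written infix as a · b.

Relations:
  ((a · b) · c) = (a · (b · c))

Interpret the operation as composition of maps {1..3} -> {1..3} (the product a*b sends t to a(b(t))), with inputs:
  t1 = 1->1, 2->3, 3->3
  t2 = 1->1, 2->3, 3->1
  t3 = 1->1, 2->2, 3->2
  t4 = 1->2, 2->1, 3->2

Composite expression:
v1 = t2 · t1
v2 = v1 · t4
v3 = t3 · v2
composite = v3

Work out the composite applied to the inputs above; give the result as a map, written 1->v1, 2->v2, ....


(t2 · t1) = 1->1, 2->1, 3->1
((t2 · t1) · t4) = 1->1, 2->1, 3->1
(t3 · ((t2 · t1) · t4)) = 1->1, 2->1, 3->1

1->1, 2->1, 3->1


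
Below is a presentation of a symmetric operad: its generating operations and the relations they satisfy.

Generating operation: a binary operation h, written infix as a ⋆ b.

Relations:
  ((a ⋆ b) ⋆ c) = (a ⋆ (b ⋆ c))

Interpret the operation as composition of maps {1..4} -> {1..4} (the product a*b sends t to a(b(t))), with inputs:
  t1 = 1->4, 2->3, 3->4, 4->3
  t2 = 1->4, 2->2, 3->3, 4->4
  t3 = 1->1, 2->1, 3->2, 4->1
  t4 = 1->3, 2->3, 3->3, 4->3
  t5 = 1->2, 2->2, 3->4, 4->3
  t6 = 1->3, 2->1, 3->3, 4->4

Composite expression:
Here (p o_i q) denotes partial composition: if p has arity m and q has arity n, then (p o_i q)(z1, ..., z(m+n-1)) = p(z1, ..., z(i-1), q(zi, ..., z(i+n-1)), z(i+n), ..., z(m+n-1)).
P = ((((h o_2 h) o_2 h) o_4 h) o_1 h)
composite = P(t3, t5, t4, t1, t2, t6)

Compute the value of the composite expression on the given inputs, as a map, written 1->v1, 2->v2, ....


1->1, 2->1, 3->1, 4->1


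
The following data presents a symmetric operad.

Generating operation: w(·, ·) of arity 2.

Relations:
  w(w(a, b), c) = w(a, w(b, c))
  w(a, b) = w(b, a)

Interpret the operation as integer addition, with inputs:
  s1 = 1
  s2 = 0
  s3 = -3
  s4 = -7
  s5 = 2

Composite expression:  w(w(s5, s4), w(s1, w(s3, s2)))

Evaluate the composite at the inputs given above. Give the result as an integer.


-7

w(s5, s4) = -5
w(s3, s2) = -3
w(s1, w(s3, s2)) = -2
w(w(s5, s4), w(s1, w(s3, s2))) = -7


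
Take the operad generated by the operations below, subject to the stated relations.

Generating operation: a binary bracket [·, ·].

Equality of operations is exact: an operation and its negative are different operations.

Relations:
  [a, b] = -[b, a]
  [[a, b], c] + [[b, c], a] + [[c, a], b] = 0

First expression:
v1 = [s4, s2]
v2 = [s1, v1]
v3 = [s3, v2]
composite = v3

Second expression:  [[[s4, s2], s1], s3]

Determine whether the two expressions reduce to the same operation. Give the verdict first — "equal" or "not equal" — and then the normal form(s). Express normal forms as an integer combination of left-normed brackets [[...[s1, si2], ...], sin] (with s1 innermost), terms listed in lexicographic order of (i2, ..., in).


equal; both compose to [[[s1, s2], s4], s3] - [[[s1, s4], s2], s3]


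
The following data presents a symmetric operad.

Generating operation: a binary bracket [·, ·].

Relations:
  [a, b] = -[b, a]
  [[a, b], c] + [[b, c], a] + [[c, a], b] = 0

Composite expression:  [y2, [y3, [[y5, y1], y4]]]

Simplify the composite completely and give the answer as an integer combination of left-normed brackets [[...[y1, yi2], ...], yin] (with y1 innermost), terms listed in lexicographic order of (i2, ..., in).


Skip Jacobi rewriting: expand, keep y1-initial words, read off terms.
Composite bracket: [y2, [y3, [[y5, y1], y4]]]
Expanding via [a, b] = ab - ba: 16 signed words (2^4 = 16).
Coefficients come from the y1-initial words:
  from y1y5y4y3y2, sign -1: term -[[[[y1, y5], y4], y3], y2]

-[[[[y1, y5], y4], y3], y2]


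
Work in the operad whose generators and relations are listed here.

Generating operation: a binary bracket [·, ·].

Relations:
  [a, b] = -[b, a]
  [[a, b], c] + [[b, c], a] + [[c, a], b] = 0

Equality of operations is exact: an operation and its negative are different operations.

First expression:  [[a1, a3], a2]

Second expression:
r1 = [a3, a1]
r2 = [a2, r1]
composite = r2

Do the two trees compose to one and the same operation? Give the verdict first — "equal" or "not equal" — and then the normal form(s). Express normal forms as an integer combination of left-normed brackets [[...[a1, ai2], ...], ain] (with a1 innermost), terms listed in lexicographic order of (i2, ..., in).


equal — both sides give [[a1, a3], a2]

The first composite normalizes to [[a1, a3], a2]
The second composite normalizes to [[a1, a3], a2]
The forms coincide; equal.
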